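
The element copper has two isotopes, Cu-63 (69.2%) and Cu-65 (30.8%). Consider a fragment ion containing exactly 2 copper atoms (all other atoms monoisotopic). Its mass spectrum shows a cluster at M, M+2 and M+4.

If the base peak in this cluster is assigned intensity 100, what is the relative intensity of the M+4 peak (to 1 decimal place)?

19.8

(0.692 + 0.308)^2 gives M 0.4789, M+2 0.4263, M+4 0.0949; the largest is M.
P(M) = C(2,0) × 0.692^2 × 0.308^0 = 1 × 0.478864 × 1.0000 = 0.478864 (base)
P(M+4) = C(2,2) × 0.692^0 × 0.308^2 = 1 × 1.0000 × 0.094864 = 0.094864
Relative intensity = 0.094864 / 0.478864 × 100 = 19.8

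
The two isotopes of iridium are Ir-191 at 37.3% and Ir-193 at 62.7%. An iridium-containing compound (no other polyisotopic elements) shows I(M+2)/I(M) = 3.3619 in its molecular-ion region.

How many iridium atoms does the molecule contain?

2

For n independent Ir atoms, I(M+2)/I(M) = n · (abundance Ir-193) / (abundance Ir-191) = n · 0.627/0.373.
n = 3.3619 × 0.373/0.627 = 2.00 ≈ 2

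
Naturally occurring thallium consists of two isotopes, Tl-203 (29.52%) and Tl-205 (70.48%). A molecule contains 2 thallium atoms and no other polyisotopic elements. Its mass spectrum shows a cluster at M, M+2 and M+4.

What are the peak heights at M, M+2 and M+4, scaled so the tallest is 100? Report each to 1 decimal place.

The 2 Tl atoms are independent, so intensities follow the terms of (0.2952 + 0.7048)^2.
P(M) = 0.2952^2 = 0.087143
P(M+2) = 2 × 0.2952^1 × 0.7048^1 = 0.416114
P(M+4) = 0.7048^2 = 0.496743
The M+4 peak is largest (0.496743); scaling to 100 gives 17.5 : 83.8 : 100.0.

17.5 : 83.8 : 100.0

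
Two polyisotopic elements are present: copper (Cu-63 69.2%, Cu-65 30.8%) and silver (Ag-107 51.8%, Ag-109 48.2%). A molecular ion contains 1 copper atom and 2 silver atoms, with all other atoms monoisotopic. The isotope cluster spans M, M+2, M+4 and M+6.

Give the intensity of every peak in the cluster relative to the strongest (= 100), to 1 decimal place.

Copper pattern (n=1): 0.6920 : 0.3080
Silver pattern (n=2): 0.268324 : 0.499352 : 0.232324
Convolve the two distributions (both contribute in 2-u steps):
  M: 0.6920×0.268324 = 0.185680
  M+2: 0.6920×0.499352 + 0.3080×0.268324 = 0.428195
  M+4: 0.6920×0.232324 + 0.3080×0.499352 = 0.314569
  M+6: 0.3080×0.232324 = 0.071556
Scale to base peak (0.428195) = 100: 43.4 : 100.0 : 73.5 : 16.7

43.4 : 100.0 : 73.5 : 16.7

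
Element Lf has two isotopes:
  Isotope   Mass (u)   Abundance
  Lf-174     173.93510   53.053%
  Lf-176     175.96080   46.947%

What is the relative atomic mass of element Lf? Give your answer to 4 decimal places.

174.8861 u

Weight each isotope mass by its fractional abundance: 0.53053 × 173.93510 + 0.46947 × 175.96080
= 92.277789 + 82.608317 = 174.886106 u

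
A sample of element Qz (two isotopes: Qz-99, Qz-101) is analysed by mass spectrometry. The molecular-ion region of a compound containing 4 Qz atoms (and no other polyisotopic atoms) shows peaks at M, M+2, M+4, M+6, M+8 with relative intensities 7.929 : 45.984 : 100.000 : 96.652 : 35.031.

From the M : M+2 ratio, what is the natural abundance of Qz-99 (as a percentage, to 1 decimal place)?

40.8%

Write p for the Qz-99 fraction. I(M+2)/I(M) = [C(4,1)·p^3·(1−p)] / p^4 = 4·(1−p)/p = 45.984/7.929 = 5.7995
(1−p)/p = 5.7995/4 = 1.4499  ⇒  p = 1/(1 + 1.4499) = 0.4082
Qz-99: 40.8%, Qz-101: 59.2%.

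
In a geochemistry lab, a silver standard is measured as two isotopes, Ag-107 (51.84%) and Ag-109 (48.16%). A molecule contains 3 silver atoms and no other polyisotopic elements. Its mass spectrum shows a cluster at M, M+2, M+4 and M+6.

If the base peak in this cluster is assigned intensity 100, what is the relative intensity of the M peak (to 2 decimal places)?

35.88

(0.5184 + 0.4816)^3 gives M 0.1393, M+2 0.3883, M+4 0.3607, M+6 0.1117; the largest is M+2.
P(M+2) = C(3,1) × 0.5184^2 × 0.4816^1 = 3 × 0.26873856 × 0.4816 = 0.388273 (base)
P(M) = C(3,0) × 0.5184^3 × 0.4816^0 = 1 × 0.13931407 × 1.0000 = 0.139314
Relative intensity = 0.139314 / 0.388273 × 100 = 35.88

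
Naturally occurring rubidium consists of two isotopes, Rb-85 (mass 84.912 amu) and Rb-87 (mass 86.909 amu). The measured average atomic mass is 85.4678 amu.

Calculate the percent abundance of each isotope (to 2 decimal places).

Rb-85: 72.17%, Rb-87: 27.83%

With x = fraction of Rb-85 (so Rb-87 is 1 − x):
84.912·x + 86.909·(1 − x) = 85.4678
(84.912 − 86.909)·x = 85.4678 − 86.909
x = -1.4412 / -1.997 = 0.72168 → 72.17% Rb-85, 27.83% Rb-87.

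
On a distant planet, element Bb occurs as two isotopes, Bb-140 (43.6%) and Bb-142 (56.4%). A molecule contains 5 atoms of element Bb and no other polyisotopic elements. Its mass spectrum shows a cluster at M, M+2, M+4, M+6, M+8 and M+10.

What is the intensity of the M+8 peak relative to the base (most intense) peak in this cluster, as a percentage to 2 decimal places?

Term probabilities: M 0.0158, M+2 0.1019, M+4 0.2636, M+6 0.3410, M+8 0.2206, M+10 0.0571. Base peak = M+6.
P(M+6) = C(5,3) × 0.436^2 × 0.564^3 = 10 × 0.190096 × 0.17940614 = 0.341044 (base)
P(M+8) = C(5,4) × 0.436^1 × 0.564^4 = 5 × 0.4360 × 0.10118507 = 0.220583
Relative intensity = 0.220583 / 0.341044 × 100 = 64.68

64.68%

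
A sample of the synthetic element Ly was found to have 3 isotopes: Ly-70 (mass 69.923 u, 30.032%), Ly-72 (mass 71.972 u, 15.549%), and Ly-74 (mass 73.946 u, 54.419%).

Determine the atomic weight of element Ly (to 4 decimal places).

Weight each isotope mass by its fractional abundance: 0.30032 × 69.923 + 0.15549 × 71.972 + 0.54419 × 73.946
= 20.99928 + 11.19093 + 40.24067 = 72.43088 u

72.4309 u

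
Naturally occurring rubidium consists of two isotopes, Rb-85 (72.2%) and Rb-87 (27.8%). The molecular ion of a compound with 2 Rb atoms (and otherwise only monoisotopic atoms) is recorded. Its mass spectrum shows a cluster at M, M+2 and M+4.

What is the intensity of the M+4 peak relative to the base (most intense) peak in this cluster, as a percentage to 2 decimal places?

Term probabilities: M 0.5213, M+2 0.4014, M+4 0.0773. Base peak = M.
P(M) = C(2,0) × 0.722^2 × 0.278^0 = 1 × 0.521284 × 1.0000 = 0.521284 (base)
P(M+4) = C(2,2) × 0.722^0 × 0.278^2 = 1 × 1.0000 × 0.077284 = 0.077284
Relative intensity = 0.077284 / 0.521284 × 100 = 14.83

14.83%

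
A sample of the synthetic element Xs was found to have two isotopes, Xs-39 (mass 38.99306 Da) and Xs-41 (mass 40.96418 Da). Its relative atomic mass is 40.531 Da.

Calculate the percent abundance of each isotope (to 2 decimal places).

Let x be the fractional abundance of Xs-39; then Xs-41 has abundance 1 − x.
38.99306·x + 40.96418·(1 − x) = 40.531
(38.99306 − 40.96418)·x = 40.531 − 40.96418
x = -0.43318 / -1.97112 = 0.21976 → 21.98% Xs-39, 78.02% Xs-41.

Xs-39: 21.98%, Xs-41: 78.02%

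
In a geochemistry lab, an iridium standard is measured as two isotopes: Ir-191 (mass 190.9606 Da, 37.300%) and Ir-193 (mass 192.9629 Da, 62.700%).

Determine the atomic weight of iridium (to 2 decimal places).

The abundance-weighted mean is 0.37300 × 190.9606 + 0.62700 × 192.9629
= 71.22830 + 120.98774 = 192.21604 Da

192.22 Da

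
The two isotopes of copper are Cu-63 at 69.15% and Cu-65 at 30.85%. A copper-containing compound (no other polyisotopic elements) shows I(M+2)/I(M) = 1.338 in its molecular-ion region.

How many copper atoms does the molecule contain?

3

The M+2/M ratio from n Cu atoms is n · q/p = n · 0.3085/0.6915.
n = 1.338 × 0.6915/0.3085 = 3.00 ≈ 3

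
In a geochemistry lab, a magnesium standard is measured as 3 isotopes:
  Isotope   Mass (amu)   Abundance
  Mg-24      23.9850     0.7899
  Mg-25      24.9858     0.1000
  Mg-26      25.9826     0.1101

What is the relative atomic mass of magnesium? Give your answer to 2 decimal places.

The abundance-weighted mean is 0.7899 × 23.9850 + 0.1000 × 24.9858 + 0.1101 × 25.9826
= 18.94575 + 2.49858 + 2.86068 = 24.30501 amu

24.31 amu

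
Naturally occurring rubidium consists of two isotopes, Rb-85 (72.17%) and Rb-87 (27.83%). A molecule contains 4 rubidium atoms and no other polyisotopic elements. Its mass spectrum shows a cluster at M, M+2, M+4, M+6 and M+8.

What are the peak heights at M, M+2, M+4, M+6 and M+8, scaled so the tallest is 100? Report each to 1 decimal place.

The 4 Rb atoms are independent, so intensities follow the terms of (0.7217 + 0.2783)^4.
P(M) = 0.7217^4 = 0.271286
P(M+2) = 4 × 0.7217^3 × 0.2783^1 = 0.418450
P(M+4) = 6 × 0.7217^2 × 0.2783^2 = 0.242042
P(M+6) = 4 × 0.7217^1 × 0.2783^3 = 0.062224
P(M+8) = 0.2783^4 = 0.005999
The M+2 peak is largest (0.418450); scaling to 100 gives 64.8 : 100.0 : 57.8 : 14.9 : 1.4.

64.8 : 100.0 : 57.8 : 14.9 : 1.4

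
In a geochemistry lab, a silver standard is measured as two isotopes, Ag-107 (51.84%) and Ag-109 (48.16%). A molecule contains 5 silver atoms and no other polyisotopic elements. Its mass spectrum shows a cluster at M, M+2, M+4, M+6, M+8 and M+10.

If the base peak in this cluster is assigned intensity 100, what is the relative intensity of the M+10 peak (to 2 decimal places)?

8.02

Term probabilities: M 0.0374, M+2 0.1739, M+4 0.3231, M+6 0.3002, M+8 0.1394, M+10 0.0259. Base peak = M+4.
P(M+4) = C(5,2) × 0.5184^3 × 0.4816^2 = 10 × 0.13931407 × 0.23193856 = 0.323123 (base)
P(M+10) = C(5,5) × 0.5184^0 × 0.4816^5 = 1 × 1.0000 × 0.02590791 = 0.025908
Relative intensity = 0.025908 / 0.323123 × 100 = 8.02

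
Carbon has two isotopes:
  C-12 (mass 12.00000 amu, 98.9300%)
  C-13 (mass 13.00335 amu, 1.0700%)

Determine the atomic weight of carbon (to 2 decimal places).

Ar = Σ fᵢ·mᵢ = 0.989300 × 12.00000 + 0.010700 × 13.00335
= 11.871600 + 0.139136 = 12.010736 amu

12.01 amu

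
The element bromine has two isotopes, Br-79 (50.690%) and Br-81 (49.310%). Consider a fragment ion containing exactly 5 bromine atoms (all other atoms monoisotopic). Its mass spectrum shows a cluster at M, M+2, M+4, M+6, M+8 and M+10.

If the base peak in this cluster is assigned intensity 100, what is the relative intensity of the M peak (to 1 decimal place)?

Binomial terms of (0.50690 + 0.49310)^5: M 0.0335, M+2 0.1628, M+4 0.3167, M+6 0.3081, M+8 0.1498, M+10 0.0292 → M+4 is the base peak.
P(M+4) = C(5,2) × 0.50690^3 × 0.49310^2 = 10 × 0.13024674 × 0.24314761 = 0.316692 (base)
P(M) = C(5,0) × 0.50690^5 × 0.49310^0 = 1 × 0.03346659 × 1.0000 = 0.033467
Relative intensity = 0.033467 / 0.316692 × 100 = 10.6

10.6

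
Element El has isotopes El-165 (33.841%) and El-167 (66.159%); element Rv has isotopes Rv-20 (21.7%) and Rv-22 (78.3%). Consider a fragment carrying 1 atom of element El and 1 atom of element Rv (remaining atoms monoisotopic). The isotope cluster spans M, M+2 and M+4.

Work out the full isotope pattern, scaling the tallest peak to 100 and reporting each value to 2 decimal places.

14.18 : 78.86 : 100.00

Element El pattern (n=1): 0.33841 : 0.66159
Element Rv pattern (n=1): 0.2170 : 0.7830
Convolve the two distributions (both contribute in 2-u steps):
  M: 0.33841×0.2170 = 0.073435
  M+2: 0.33841×0.7830 + 0.66159×0.2170 = 0.408540
  M+4: 0.66159×0.7830 = 0.518025
Scale to base peak (0.518025) = 100: 14.18 : 78.86 : 100.00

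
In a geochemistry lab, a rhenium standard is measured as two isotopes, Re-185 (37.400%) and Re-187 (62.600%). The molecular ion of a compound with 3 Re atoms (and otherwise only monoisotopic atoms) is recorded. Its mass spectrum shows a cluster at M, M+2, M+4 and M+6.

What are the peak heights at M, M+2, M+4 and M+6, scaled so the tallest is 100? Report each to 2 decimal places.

Each Re atom is independently Re-185 (p = 0.37400) or Re-187 (q = 0.62600); the cluster is the binomial expansion (p + q)^3.
P(M) = 0.37400^3 = 0.052314
P(M+2) = 3 × 0.37400^2 × 0.62600^1 = 0.262687
P(M+4) = 3 × 0.37400^1 × 0.62600^2 = 0.439685
P(M+6) = 0.62600^3 = 0.245314
The M+4 peak is largest (0.439685); scaling to 100 gives 11.90 : 59.74 : 100.00 : 55.79.

11.90 : 59.74 : 100.00 : 55.79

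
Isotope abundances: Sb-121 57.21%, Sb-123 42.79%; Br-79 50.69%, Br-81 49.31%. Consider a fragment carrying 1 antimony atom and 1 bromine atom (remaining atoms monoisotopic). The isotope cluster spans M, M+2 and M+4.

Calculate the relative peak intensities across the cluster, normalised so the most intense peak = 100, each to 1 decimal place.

Antimony pattern (n=1): 0.5721 : 0.4279
Bromine pattern (n=1): 0.5069 : 0.4931
Convolve the two distributions (both contribute in 2-u steps):
  M: 0.5721×0.5069 = 0.289997
  M+2: 0.5721×0.4931 + 0.4279×0.5069 = 0.499005
  M+4: 0.4279×0.4931 = 0.210997
Scale to base peak (0.499005) = 100: 58.1 : 100.0 : 42.3

58.1 : 100.0 : 42.3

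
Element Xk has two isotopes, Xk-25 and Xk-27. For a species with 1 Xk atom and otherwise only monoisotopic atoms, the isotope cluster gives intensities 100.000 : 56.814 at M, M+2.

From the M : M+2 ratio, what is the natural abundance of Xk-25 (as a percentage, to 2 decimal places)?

63.77%

Let p = fractional abundance of Xk-25. I(M+2)/I(M) = [C(1,1)·p^0·(1−p)] / p^1 = 1·(1−p)/p = 56.814/100.000 = 0.5681
(1−p)/p = 0.5681/1 = 0.5681  ⇒  p = 1/(1 + 0.5681) = 0.6377
Xk-25: 63.77%, Xk-27: 36.23%.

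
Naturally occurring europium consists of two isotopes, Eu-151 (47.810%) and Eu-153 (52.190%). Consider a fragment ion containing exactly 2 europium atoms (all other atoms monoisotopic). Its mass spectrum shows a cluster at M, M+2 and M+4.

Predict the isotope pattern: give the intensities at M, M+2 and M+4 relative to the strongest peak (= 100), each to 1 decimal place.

45.8 : 100.0 : 54.6

Expanding (0.47810 + 0.52190)^2:
P(M) = 0.47810^2 = 0.228580
P(M+2) = 2 × 0.47810^1 × 0.52190^1 = 0.499041
P(M+4) = 0.52190^2 = 0.272380
The M+2 peak is largest (0.499041); scaling to 100 gives 45.8 : 100.0 : 54.6.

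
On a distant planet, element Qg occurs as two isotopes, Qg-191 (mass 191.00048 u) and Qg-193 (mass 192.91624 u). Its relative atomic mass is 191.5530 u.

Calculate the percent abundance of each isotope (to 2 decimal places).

Qg-191: 71.16%, Qg-193: 28.84%

With x = fraction of Qg-191 (so Qg-193 is 1 − x):
191.00048·x + 192.91624·(1 − x) = 191.5530
(191.00048 − 192.91624)·x = 191.5530 − 192.91624
x = -1.36324 / -1.91576 = 0.71159 → 71.16% Qg-191, 28.84% Qg-193.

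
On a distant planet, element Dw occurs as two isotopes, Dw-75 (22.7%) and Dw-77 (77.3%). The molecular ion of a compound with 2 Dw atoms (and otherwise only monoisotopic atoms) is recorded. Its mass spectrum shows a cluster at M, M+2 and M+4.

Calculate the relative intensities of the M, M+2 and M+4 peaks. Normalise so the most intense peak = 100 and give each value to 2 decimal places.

8.62 : 58.73 : 100.00

Each Dw atom is independently Dw-75 (p = 0.227) or Dw-77 (q = 0.773); the cluster is the binomial expansion (p + q)^2.
P(M) = 0.227^2 = 0.051529
P(M+2) = 2 × 0.227^1 × 0.773^1 = 0.350942
P(M+4) = 0.773^2 = 0.597529
The M+4 peak is largest (0.597529); scaling to 100 gives 8.62 : 58.73 : 100.00.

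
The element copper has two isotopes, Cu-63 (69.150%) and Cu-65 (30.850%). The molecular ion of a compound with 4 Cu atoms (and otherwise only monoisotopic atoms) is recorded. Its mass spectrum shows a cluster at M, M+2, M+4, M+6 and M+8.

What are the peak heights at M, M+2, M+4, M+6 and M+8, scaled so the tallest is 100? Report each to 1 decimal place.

The 4 Cu atoms are independent, so intensities follow the terms of (0.69150 + 0.30850)^4.
P(M) = 0.69150^4 = 0.228649
P(M+2) = 4 × 0.69150^3 × 0.30850^1 = 0.408030
P(M+4) = 6 × 0.69150^2 × 0.30850^2 = 0.273052
P(M+6) = 4 × 0.69150^1 × 0.30850^3 = 0.081212
P(M+8) = 0.30850^4 = 0.009058
The M+2 peak is largest (0.408030); scaling to 100 gives 56.0 : 100.0 : 66.9 : 19.9 : 2.2.

56.0 : 100.0 : 66.9 : 19.9 : 2.2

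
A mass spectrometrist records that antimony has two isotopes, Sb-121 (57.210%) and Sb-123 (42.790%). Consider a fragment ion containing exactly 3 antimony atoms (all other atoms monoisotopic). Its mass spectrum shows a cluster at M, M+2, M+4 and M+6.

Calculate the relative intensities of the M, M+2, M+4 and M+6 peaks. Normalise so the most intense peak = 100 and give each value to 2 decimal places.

44.57 : 100.00 : 74.79 : 18.65

Expanding (0.57210 + 0.42790)^3:
P(M) = 0.57210^3 = 0.187247
P(M+2) = 3 × 0.57210^2 × 0.42790^1 = 0.420153
P(M+4) = 3 × 0.57210^1 × 0.42790^2 = 0.314252
P(M+6) = 0.42790^3 = 0.078348
The M+2 peak is largest (0.420153); scaling to 100 gives 44.57 : 100.00 : 74.79 : 18.65.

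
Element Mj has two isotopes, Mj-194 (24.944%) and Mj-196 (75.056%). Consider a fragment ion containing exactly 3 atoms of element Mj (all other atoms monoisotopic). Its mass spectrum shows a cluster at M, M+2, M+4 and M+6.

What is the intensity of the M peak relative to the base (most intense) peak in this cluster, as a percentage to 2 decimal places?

3.67%

Term probabilities: M 0.0155, M+2 0.1401, M+4 0.4216, M+6 0.4228. Base peak = M+6.
P(M+6) = C(3,3) × 0.24944^0 × 0.75056^3 = 1 × 1.0000 × 0.42282071 = 0.422821 (base)
P(M) = C(3,0) × 0.24944^3 × 0.75056^0 = 1 × 0.01552024 × 1.0000 = 0.015520
Relative intensity = 0.015520 / 0.422821 × 100 = 3.67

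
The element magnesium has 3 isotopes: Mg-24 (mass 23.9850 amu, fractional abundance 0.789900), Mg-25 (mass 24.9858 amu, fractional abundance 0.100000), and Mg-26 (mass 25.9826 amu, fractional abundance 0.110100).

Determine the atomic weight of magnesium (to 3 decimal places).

The abundance-weighted mean is 0.789900 × 23.9850 + 0.100000 × 24.9858 + 0.110100 × 25.9826
= 18.94575 + 2.49858 + 2.86068 = 24.30501 amu

24.305 amu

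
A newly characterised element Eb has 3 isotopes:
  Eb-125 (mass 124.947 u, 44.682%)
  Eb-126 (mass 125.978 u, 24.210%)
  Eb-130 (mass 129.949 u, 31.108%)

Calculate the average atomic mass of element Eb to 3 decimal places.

126.753 u

Average mass = Σ (abundance × isotope mass) = 0.44682 × 124.947 + 0.24210 × 125.978 + 0.31108 × 129.949
= 55.8288 + 30.4993 + 40.4245 = 126.7526 u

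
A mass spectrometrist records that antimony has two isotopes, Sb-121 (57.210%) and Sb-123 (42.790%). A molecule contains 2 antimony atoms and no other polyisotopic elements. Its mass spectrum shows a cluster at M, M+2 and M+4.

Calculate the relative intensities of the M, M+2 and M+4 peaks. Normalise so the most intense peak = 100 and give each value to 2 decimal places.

The 2 Sb atoms are independent, so intensities follow the terms of (0.57210 + 0.42790)^2.
P(M) = 0.57210^2 = 0.327298
P(M+2) = 2 × 0.57210^1 × 0.42790^1 = 0.489603
P(M+4) = 0.42790^2 = 0.183098
The M+2 peak is largest (0.489603); scaling to 100 gives 66.85 : 100.00 : 37.40.

66.85 : 100.00 : 37.40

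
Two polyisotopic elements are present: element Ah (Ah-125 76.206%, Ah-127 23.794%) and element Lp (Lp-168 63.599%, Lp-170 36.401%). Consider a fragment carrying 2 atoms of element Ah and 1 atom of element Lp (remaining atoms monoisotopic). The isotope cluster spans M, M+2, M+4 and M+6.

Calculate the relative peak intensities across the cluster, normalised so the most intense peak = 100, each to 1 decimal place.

83.6 : 100.0 : 38.0 : 4.7

Element Ah pattern (n=2): 0.58073544 : 0.36264911 : 0.05661544
Element Lp pattern (n=1): 0.63599 : 0.36401
Convolve the two distributions (both contribute in 2-u steps):
  M: 0.58073544×0.63599 = 0.369342
  M+2: 0.58073544×0.36401 + 0.36264911×0.63599 = 0.442035
  M+4: 0.36264911×0.36401 + 0.05661544×0.63599 = 0.168015
  M+6: 0.05661544×0.36401 = 0.020609
Scale to base peak (0.442035) = 100: 83.6 : 100.0 : 38.0 : 4.7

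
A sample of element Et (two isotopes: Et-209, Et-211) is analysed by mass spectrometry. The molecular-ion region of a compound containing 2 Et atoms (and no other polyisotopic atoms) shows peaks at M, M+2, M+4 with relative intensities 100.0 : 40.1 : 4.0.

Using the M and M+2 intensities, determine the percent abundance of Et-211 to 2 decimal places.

16.70%

Write p for the Et-209 fraction. I(M+2)/I(M) = [C(2,1)·p^1·(1−p)] / p^2 = 2·(1−p)/p = 40.1/100.0 = 0.4010
(1−p)/p = 0.4010/2 = 0.2005  ⇒  p = 1/(1 + 0.2005) = 0.8330
Et-209: 83.30%, Et-211: 16.70%.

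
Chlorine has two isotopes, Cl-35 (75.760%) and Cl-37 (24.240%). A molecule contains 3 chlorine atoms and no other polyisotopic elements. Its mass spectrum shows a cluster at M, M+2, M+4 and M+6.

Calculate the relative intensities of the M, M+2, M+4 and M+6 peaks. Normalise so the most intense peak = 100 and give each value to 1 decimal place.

Each Cl atom is independently Cl-35 (p = 0.75760) or Cl-37 (q = 0.24240); the cluster is the binomial expansion (p + q)^3.
P(M) = 0.75760^3 = 0.434830
P(M+2) = 3 × 0.75760^2 × 0.24240^1 = 0.417382
P(M+4) = 3 × 0.75760^1 × 0.24240^2 = 0.133545
P(M+6) = 0.24240^3 = 0.014243
The M peak is largest (0.434830); scaling to 100 gives 100.0 : 96.0 : 30.7 : 3.3.

100.0 : 96.0 : 30.7 : 3.3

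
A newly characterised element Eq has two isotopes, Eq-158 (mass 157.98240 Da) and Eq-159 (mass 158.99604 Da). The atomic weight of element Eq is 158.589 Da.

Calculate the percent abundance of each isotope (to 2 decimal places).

With x = fraction of Eq-158 (so Eq-159 is 1 − x):
157.98240·x + 158.99604·(1 − x) = 158.589
(157.98240 − 158.99604)·x = 158.589 − 158.99604
x = -0.40704 / -1.01364 = 0.40156 → 40.16% Eq-158, 59.84% Eq-159.

Eq-158: 40.16%, Eq-159: 59.84%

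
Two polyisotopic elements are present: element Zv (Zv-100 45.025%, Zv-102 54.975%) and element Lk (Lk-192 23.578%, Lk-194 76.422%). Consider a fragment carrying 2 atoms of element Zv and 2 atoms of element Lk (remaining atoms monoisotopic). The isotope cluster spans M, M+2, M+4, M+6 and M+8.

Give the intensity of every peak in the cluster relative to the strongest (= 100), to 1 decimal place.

2.8 : 25.3 : 78.8 : 100.0 : 44.3

Element Zv pattern (n=2): 0.20272506 : 0.49504987 : 0.30222506
Element Lk pattern (n=2): 0.05559221 : 0.36037558 : 0.58403221
Convolve the two distributions (both contribute in 2-u steps):
  M: 0.20272506×0.05559221 = 0.011270
  M+2: 0.20272506×0.36037558 + 0.49504987×0.05559221 = 0.100578
  M+4: 0.20272506×0.58403221 + 0.49504987×0.36037558 + 0.30222506×0.05559221 = 0.313603
  M+6: 0.49504987×0.58403221 + 0.30222506×0.36037558 = 0.398040
  M+8: 0.30222506×0.58403221 = 0.176509
Scale to base peak (0.398040) = 100: 2.8 : 25.3 : 78.8 : 100.0 : 44.3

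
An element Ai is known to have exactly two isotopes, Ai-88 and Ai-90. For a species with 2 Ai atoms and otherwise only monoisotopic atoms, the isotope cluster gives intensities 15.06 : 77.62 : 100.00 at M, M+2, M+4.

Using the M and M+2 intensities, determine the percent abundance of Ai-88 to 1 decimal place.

28.0%

If p is the fraction of Ai that is Ai-88, then I(M+2)/I(M) = [C(2,1)·p^1·(1−p)] / p^2 = 2·(1−p)/p = 77.62/15.06 = 5.1541
(1−p)/p = 5.1541/2 = 2.5770  ⇒  p = 1/(1 + 2.5770) = 0.2796
Ai-88: 28.0%, Ai-90: 72.0%.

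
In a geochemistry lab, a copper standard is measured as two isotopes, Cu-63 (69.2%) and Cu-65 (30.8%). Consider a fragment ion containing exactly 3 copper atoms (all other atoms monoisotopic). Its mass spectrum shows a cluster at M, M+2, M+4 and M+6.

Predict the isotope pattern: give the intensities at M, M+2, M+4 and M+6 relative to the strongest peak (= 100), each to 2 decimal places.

The 3 Cu atoms are independent, so intensities follow the terms of (0.692 + 0.308)^3.
P(M) = 0.692^3 = 0.331374
P(M+2) = 3 × 0.692^2 × 0.308^1 = 0.442470
P(M+4) = 3 × 0.692^1 × 0.308^2 = 0.196938
P(M+6) = 0.308^3 = 0.029218
The M+2 peak is largest (0.442470); scaling to 100 gives 74.89 : 100.00 : 44.51 : 6.60.

74.89 : 100.00 : 44.51 : 6.60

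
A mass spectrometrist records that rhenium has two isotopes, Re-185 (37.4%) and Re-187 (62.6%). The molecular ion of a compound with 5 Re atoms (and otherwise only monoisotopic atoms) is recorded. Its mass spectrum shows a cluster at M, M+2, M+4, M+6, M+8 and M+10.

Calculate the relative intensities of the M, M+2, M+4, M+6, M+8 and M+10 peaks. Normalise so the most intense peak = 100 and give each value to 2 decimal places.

2.13 : 17.85 : 59.74 : 100.00 : 83.69 : 28.02

Each Re atom is independently Re-185 (p = 0.374) or Re-187 (q = 0.626); the cluster is the binomial expansion (p + q)^5.
P(M) = 0.374^5 = 0.007317
P(M+2) = 5 × 0.374^4 × 0.626^1 = 0.061239
P(M+4) = 10 × 0.374^3 × 0.626^2 = 0.205005
P(M+6) = 10 × 0.374^2 × 0.626^3 = 0.343136
P(M+8) = 5 × 0.374^1 × 0.626^4 = 0.287170
P(M+10) = 0.626^5 = 0.096133
The M+6 peak is largest (0.343136); scaling to 100 gives 2.13 : 17.85 : 59.74 : 100.00 : 83.69 : 28.02.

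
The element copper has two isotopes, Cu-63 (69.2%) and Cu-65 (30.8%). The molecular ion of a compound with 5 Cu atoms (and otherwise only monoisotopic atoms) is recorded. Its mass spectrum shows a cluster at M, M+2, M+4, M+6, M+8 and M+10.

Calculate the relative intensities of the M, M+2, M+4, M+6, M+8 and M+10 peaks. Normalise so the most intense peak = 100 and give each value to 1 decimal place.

44.9 : 100.0 : 89.0 : 39.6 : 8.8 : 0.8

Each Cu atom is independently Cu-63 (p = 0.692) or Cu-65 (q = 0.308); the cluster is the binomial expansion (p + q)^5.
P(M) = 0.692^5 = 0.158683
P(M+2) = 5 × 0.692^4 × 0.308^1 = 0.353139
P(M+4) = 10 × 0.692^3 × 0.308^2 = 0.314355
P(M+6) = 10 × 0.692^2 × 0.308^3 = 0.139915
P(M+8) = 5 × 0.692^1 × 0.308^4 = 0.031137
P(M+10) = 0.308^5 = 0.002772
The M+2 peak is largest (0.353139); scaling to 100 gives 44.9 : 100.0 : 89.0 : 39.6 : 8.8 : 0.8.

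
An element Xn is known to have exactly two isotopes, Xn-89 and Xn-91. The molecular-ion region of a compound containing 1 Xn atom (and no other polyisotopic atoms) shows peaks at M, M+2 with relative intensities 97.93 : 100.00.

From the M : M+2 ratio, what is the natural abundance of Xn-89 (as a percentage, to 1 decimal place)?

Let p = fractional abundance of Xn-89. I(M+2)/I(M) = [C(1,1)·p^0·(1−p)] / p^1 = 1·(1−p)/p = 100.00/97.93 = 1.0211
(1−p)/p = 1.0211/1 = 1.0211  ⇒  p = 1/(1 + 1.0211) = 0.4948
Xn-89: 49.5%, Xn-91: 50.5%.

49.5%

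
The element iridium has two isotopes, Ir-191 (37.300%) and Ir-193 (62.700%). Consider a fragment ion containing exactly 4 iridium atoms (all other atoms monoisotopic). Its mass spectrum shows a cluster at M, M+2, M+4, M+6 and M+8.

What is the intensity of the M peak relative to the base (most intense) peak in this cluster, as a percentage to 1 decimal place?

5.3%

(0.37300 + 0.62700)^4 gives M 0.0194, M+2 0.1302, M+4 0.3282, M+6 0.3678, M+8 0.1546; the largest is M+6.
P(M+6) = C(4,3) × 0.37300^1 × 0.62700^3 = 4 × 0.3730 × 0.24649188 = 0.367766 (base)
P(M) = C(4,0) × 0.37300^4 × 0.62700^0 = 1 × 0.01935688 × 1.0000 = 0.019357
Relative intensity = 0.019357 / 0.367766 × 100 = 5.3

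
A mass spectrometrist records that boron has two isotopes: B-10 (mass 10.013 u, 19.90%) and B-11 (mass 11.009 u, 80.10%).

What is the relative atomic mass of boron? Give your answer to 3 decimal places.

10.811 u

Average mass = Σ (abundance × isotope mass) = 0.1990 × 10.013 + 0.8010 × 11.009
= 1.9926 + 8.8182 = 10.8108 u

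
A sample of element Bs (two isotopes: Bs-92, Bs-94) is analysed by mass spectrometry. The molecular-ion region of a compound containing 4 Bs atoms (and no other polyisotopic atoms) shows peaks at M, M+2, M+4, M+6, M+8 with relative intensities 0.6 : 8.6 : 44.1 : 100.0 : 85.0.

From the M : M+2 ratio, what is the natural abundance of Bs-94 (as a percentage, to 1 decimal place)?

If p is the fraction of Bs that is Bs-92, then I(M+2)/I(M) = [C(4,1)·p^3·(1−p)] / p^4 = 4·(1−p)/p = 8.6/0.6 = 14.3333
(1−p)/p = 14.3333/4 = 3.5833  ⇒  p = 1/(1 + 3.5833) = 0.2182
Bs-92: 21.8%, Bs-94: 78.2%.

78.2%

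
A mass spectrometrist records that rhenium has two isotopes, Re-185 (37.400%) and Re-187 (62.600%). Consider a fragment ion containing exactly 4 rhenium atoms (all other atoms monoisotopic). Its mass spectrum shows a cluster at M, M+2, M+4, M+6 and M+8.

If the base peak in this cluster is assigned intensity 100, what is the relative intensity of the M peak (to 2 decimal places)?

5.33

Term probabilities: M 0.0196, M+2 0.1310, M+4 0.3289, M+6 0.3670, M+8 0.1536. Base peak = M+6.
P(M+6) = C(4,3) × 0.37400^1 × 0.62600^3 = 4 × 0.3740 × 0.24531438 = 0.366990 (base)
P(M) = C(4,0) × 0.37400^4 × 0.62600^0 = 1 × 0.0195653 × 1.0000 = 0.019565
Relative intensity = 0.019565 / 0.366990 × 100 = 5.33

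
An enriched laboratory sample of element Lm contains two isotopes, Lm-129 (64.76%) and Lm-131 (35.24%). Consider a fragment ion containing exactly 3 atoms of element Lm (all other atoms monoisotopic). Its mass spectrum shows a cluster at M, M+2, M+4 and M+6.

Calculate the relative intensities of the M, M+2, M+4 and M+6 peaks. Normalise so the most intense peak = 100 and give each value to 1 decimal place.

Expanding (0.6476 + 0.3524)^3:
P(M) = 0.6476^3 = 0.271594
P(M+2) = 3 × 0.6476^2 × 0.3524^1 = 0.443375
P(M+4) = 3 × 0.6476^1 × 0.3524^2 = 0.241268
P(M+6) = 0.3524^3 = 0.043763
The M+2 peak is largest (0.443375); scaling to 100 gives 61.3 : 100.0 : 54.4 : 9.9.

61.3 : 100.0 : 54.4 : 9.9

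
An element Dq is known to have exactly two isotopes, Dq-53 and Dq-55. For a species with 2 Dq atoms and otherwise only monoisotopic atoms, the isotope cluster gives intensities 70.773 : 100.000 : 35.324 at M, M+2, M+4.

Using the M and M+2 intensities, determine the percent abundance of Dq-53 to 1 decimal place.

If p is the fraction of Dq that is Dq-53, then I(M+2)/I(M) = [C(2,1)·p^1·(1−p)] / p^2 = 2·(1−p)/p = 100.000/70.773 = 1.4130
(1−p)/p = 1.4130/2 = 0.7065  ⇒  p = 1/(1 + 0.7065) = 0.5860
Dq-53: 58.6%, Dq-55: 41.4%.

58.6%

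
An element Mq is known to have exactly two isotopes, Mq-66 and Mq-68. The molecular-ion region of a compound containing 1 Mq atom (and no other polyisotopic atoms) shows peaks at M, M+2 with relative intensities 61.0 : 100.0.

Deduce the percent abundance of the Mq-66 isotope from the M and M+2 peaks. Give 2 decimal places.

Let p = fractional abundance of Mq-66. I(M+2)/I(M) = [C(1,1)·p^0·(1−p)] / p^1 = 1·(1−p)/p = 100.0/61.0 = 1.6393
(1−p)/p = 1.6393/1 = 1.6393  ⇒  p = 1/(1 + 1.6393) = 0.3789
Mq-66: 37.89%, Mq-68: 62.11%.

37.89%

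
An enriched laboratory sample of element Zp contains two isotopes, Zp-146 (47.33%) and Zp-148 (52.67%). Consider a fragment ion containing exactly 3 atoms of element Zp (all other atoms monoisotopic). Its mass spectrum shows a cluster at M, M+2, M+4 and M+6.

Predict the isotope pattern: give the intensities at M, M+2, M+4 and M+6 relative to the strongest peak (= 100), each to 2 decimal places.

26.92 : 89.86 : 100.00 : 37.09

Expanding (0.4733 + 0.5267)^3:
P(M) = 0.4733^3 = 0.106025
P(M+2) = 3 × 0.4733^2 × 0.5267^1 = 0.353963
P(M+4) = 3 × 0.4733^1 × 0.5267^2 = 0.393899
P(M+6) = 0.5267^3 = 0.146113
The M+4 peak is largest (0.393899); scaling to 100 gives 26.92 : 89.86 : 100.00 : 37.09.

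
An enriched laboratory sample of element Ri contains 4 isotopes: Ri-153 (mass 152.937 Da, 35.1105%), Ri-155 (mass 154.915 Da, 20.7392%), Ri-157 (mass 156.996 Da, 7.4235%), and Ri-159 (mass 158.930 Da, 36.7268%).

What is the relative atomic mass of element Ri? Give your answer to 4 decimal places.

Average mass = Σ (abundance × isotope mass) = 0.351105 × 152.937 + 0.207392 × 154.915 + 0.074235 × 156.996 + 0.367268 × 158.930
= 53.69695 + 32.12813 + 11.65460 + 58.36990 = 155.84958 Da

155.8496 Da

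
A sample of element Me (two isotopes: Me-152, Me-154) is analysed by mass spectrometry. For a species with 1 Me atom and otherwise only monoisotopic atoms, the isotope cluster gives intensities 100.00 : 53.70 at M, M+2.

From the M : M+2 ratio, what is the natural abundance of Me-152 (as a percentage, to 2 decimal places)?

65.06%

Write p for the Me-152 fraction. I(M+2)/I(M) = [C(1,1)·p^0·(1−p)] / p^1 = 1·(1−p)/p = 53.70/100.00 = 0.5370
(1−p)/p = 0.5370/1 = 0.5370  ⇒  p = 1/(1 + 0.5370) = 0.6506
Me-152: 65.06%, Me-154: 34.94%.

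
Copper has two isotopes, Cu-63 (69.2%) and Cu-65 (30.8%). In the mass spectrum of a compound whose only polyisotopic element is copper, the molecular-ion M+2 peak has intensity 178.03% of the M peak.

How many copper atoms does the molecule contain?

4

With n Cu atoms, P(M+2)/P(M) = C(n,1)·p^(n−1)q / p^n = n·q/p = n · 0.308/0.692.
n = 1.7803 × 0.692/0.308 = 4.00 ≈ 4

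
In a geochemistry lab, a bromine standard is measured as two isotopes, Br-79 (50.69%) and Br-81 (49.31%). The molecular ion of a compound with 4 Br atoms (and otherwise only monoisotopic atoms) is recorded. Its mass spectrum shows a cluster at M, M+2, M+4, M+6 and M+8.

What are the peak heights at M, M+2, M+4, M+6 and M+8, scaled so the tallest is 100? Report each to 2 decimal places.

Each Br atom is independently Br-79 (p = 0.5069) or Br-81 (q = 0.4931); the cluster is the binomial expansion (p + q)^4.
P(M) = 0.5069^4 = 0.066022
P(M+2) = 4 × 0.5069^3 × 0.4931^1 = 0.256899
P(M+4) = 6 × 0.5069^2 × 0.4931^2 = 0.374857
P(M+6) = 4 × 0.5069^1 × 0.4931^3 = 0.243101
P(M+8) = 0.4931^4 = 0.059121
The M+4 peak is largest (0.374857); scaling to 100 gives 17.61 : 68.53 : 100.00 : 64.85 : 15.77.

17.61 : 68.53 : 100.00 : 64.85 : 15.77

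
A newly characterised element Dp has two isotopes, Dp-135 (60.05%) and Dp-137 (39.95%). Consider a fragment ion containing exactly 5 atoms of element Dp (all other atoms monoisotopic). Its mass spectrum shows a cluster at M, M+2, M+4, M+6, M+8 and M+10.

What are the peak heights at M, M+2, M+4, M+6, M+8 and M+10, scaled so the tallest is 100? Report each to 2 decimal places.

Each Dp atom is independently Dp-135 (p = 0.6005) or Dp-137 (q = 0.3995); the cluster is the binomial expansion (p + q)^5.
P(M) = 0.6005^5 = 0.078085
P(M+2) = 5 × 0.6005^4 × 0.3995^1 = 0.259740
P(M+4) = 10 × 0.6005^3 × 0.3995^2 = 0.345599
P(M+6) = 10 × 0.6005^2 × 0.3995^3 = 0.229920
P(M+8) = 5 × 0.6005^1 × 0.3995^4 = 0.076480
P(M+10) = 0.3995^5 = 0.010176
The M+4 peak is largest (0.345599); scaling to 100 gives 22.59 : 75.16 : 100.00 : 66.53 : 22.13 : 2.94.

22.59 : 75.16 : 100.00 : 66.53 : 22.13 : 2.94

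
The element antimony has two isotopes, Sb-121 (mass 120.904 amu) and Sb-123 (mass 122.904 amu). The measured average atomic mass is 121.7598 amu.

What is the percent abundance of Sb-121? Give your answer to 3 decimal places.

57.210%

With x = fraction of Sb-121 (so Sb-123 is 1 − x):
120.904·x + 122.904·(1 − x) = 121.7598
(120.904 − 122.904)·x = 121.7598 − 122.904
x = -1.1442 / -2.000 = 0.57210 → 57.210% Sb-121, 42.790% Sb-123.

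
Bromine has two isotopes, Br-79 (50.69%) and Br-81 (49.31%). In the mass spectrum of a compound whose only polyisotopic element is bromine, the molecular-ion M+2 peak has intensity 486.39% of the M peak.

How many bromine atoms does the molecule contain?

5

The M+2/M ratio from n Br atoms is n · q/p = n · 0.4931/0.5069.
n = 4.8639 × 0.5069/0.4931 = 5.00 ≈ 5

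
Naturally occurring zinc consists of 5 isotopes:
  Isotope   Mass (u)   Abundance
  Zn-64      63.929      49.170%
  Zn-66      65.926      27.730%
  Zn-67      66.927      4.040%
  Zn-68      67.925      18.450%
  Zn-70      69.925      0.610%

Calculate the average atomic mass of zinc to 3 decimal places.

Average mass = Σ (abundance × isotope mass) = 0.49170 × 63.929 + 0.27730 × 65.926 + 0.04040 × 66.927 + 0.18450 × 67.925 + 0.00610 × 69.925
= 31.4339 + 18.2813 + 2.7039 + 12.5322 + 0.4265 = 65.3778 u

65.378 u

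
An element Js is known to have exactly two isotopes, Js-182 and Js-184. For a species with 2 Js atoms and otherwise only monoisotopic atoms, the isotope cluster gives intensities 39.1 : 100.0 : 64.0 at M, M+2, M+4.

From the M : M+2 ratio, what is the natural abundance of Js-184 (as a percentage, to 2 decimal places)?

56.12%

If p is the fraction of Js that is Js-182, then I(M+2)/I(M) = [C(2,1)·p^1·(1−p)] / p^2 = 2·(1−p)/p = 100.0/39.1 = 2.5575
(1−p)/p = 2.5575/2 = 1.2788  ⇒  p = 1/(1 + 1.2788) = 0.4388
Js-182: 43.88%, Js-184: 56.12%.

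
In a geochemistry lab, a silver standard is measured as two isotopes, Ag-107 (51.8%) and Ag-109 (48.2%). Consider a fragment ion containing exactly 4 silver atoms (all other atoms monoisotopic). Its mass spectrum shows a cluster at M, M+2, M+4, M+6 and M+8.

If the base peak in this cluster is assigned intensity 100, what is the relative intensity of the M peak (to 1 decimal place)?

19.2

Term probabilities: M 0.0720, M+2 0.2680, M+4 0.3740, M+6 0.2320, M+8 0.0540. Base peak = M+4.
P(M+4) = C(4,2) × 0.518^2 × 0.482^2 = 6 × 0.268324 × 0.232324 = 0.374029 (base)
P(M) = C(4,0) × 0.518^4 × 0.482^0 = 1 × 0.07199777 × 1.0000 = 0.071998
Relative intensity = 0.071998 / 0.374029 × 100 = 19.2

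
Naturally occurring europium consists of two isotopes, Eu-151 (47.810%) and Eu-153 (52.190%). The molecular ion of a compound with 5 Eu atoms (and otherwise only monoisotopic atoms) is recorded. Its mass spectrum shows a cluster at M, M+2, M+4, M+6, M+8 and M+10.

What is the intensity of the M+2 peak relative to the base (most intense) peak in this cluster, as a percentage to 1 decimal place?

42.0%

Term probabilities: M 0.0250, M+2 0.1363, M+4 0.2977, M+6 0.3249, M+8 0.1774, M+10 0.0387. Base peak = M+6.
P(M+6) = C(5,3) × 0.47810^2 × 0.52190^3 = 10 × 0.22857961 × 0.14215492 = 0.324937 (base)
P(M+2) = C(5,1) × 0.47810^4 × 0.52190^1 = 5 × 0.05224864 × 0.5219 = 0.136343
Relative intensity = 0.136343 / 0.324937 × 100 = 42.0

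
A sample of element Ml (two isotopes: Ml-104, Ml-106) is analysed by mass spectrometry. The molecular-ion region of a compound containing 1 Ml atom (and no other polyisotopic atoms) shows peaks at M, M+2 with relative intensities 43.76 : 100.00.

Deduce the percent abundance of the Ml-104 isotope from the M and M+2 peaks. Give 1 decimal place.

30.4%

If p is the fraction of Ml that is Ml-104, then I(M+2)/I(M) = [C(1,1)·p^0·(1−p)] / p^1 = 1·(1−p)/p = 100.00/43.76 = 2.2852
(1−p)/p = 2.2852/1 = 2.2852  ⇒  p = 1/(1 + 2.2852) = 0.3044
Ml-104: 30.4%, Ml-106: 69.6%.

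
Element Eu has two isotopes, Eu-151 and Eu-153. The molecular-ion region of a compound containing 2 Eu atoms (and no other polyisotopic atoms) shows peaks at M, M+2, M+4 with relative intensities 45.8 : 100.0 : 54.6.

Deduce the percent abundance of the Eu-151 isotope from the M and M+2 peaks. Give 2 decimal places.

If p is the fraction of Eu that is Eu-151, then I(M+2)/I(M) = [C(2,1)·p^1·(1−p)] / p^2 = 2·(1−p)/p = 100.0/45.8 = 2.1834
(1−p)/p = 2.1834/2 = 1.0917  ⇒  p = 1/(1 + 1.0917) = 0.4781
Eu-151: 47.81%, Eu-153: 52.19%.

47.81%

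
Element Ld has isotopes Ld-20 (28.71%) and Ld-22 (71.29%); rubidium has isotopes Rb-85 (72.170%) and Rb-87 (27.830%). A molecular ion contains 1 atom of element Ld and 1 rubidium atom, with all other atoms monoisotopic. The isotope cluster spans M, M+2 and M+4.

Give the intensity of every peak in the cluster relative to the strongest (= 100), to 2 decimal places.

34.86 : 100.00 : 33.38

Element Ld pattern (n=1): 0.2871 : 0.7129
Rubidium pattern (n=1): 0.7217 : 0.2783
Convolve the two distributions (both contribute in 2-u steps):
  M: 0.2871×0.7217 = 0.207200
  M+2: 0.2871×0.2783 + 0.7129×0.7217 = 0.594400
  M+4: 0.7129×0.2783 = 0.198400
Scale to base peak (0.594400) = 100: 34.86 : 100.00 : 33.38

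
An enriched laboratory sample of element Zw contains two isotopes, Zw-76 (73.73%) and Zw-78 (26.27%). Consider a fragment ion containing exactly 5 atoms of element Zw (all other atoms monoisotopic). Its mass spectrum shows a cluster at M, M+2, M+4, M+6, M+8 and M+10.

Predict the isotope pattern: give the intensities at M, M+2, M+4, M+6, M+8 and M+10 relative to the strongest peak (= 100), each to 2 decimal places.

56.13 : 100.00 : 71.26 : 25.39 : 4.52 : 0.32

Expanding (0.7373 + 0.2627)^5:
P(M) = 0.7373^5 = 0.217882
P(M+2) = 5 × 0.7373^4 × 0.2627^1 = 0.388157
P(M+4) = 10 × 0.7373^3 × 0.2627^2 = 0.276600
P(M+6) = 10 × 0.7373^2 × 0.2627^3 = 0.098553
P(M+8) = 5 × 0.7373^1 × 0.2627^4 = 0.017557
P(M+10) = 0.2627^5 = 0.001251
The M+2 peak is largest (0.388157); scaling to 100 gives 56.13 : 100.00 : 71.26 : 25.39 : 4.52 : 0.32.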